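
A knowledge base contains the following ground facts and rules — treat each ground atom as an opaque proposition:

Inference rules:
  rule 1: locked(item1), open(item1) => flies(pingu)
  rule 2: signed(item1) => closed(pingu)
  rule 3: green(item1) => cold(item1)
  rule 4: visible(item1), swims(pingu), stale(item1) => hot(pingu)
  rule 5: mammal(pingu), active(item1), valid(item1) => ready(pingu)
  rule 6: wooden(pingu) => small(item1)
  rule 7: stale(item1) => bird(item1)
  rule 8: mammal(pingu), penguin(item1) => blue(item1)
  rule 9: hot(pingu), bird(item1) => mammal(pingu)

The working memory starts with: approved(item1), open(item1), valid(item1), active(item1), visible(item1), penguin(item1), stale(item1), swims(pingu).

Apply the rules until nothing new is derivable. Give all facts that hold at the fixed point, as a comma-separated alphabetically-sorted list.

[1] rule 4 [visible(item1), swims(pingu), stale(item1) => hot(pingu)]; rule 7 [stale(item1) => bird(item1)]. ⇒ new: hot(pingu), bird(item1).
[2] rule 9 [hot(pingu), bird(item1) => mammal(pingu)]. ⇒ new: mammal(pingu).
[3] rule 5 [mammal(pingu), active(item1), valid(item1) => ready(pingu)]; rule 8 [mammal(pingu), penguin(item1) => blue(item1)]. ⇒ new: ready(pingu), blue(item1).

active(item1), approved(item1), bird(item1), blue(item1), hot(pingu), mammal(pingu), open(item1), penguin(item1), ready(pingu), stale(item1), swims(pingu), valid(item1), visible(item1)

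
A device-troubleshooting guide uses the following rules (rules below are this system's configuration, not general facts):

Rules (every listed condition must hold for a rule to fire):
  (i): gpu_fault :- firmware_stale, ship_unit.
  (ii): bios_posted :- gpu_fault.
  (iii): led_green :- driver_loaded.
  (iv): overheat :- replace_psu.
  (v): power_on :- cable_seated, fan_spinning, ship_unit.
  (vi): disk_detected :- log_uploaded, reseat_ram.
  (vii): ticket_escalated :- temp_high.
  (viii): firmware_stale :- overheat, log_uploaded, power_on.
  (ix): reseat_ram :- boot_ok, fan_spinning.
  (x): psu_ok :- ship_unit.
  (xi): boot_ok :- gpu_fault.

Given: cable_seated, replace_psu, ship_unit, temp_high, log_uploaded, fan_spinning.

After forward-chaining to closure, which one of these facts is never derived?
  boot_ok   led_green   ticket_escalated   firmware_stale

Round 1: (iv) [overheat :- replace_psu.]; (v) [power_on :- cable_seated, fan_spinning, ship_unit.]; (vii) [ticket_escalated :- temp_high.]; (x) [psu_ok :- ship_unit.]. Adds overheat, power_on, ticket_escalated, psu_ok.
Round 2: (viii) [firmware_stale :- overheat, log_uploaded, power_on.]. Adds firmware_stale.
Round 3: (i) [gpu_fault :- firmware_stale, ship_unit.]. Adds gpu_fault.
Round 4: (ii) [bios_posted :- gpu_fault.]; (xi) [boot_ok :- gpu_fault.]. Adds bios_posted, boot_ok.
Round 5: (ix) [reseat_ram :- boot_ok, fan_spinning.]. Adds reseat_ram.
Round 6: (vi) [disk_detected :- log_uploaded, reseat_ram.]. Adds disk_detected.
Derived: boot_ok (round 4), ticket_escalated (round 1), firmware_stale (round 2). led_green never appears in any round.

led_green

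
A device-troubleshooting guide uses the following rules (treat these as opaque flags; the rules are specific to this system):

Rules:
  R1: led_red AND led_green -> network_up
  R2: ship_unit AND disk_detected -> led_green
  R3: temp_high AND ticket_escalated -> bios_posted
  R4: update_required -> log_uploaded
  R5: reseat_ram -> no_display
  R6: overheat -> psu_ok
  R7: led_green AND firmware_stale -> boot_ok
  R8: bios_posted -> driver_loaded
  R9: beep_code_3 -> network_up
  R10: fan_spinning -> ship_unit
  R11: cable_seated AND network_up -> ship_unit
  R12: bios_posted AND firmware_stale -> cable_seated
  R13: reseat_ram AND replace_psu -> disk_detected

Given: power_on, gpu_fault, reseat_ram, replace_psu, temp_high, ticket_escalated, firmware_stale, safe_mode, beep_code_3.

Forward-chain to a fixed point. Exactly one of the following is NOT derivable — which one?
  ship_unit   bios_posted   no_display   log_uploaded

log_uploaded

Round 1 — R3, R5, R9, R13, derive bios_posted, no_display, network_up, disk_detected.
Round 2 — R8, R12, derive driver_loaded, cable_seated.
Round 3 — R11, derive ship_unit.
Round 4 — R2, derive led_green.
Round 5 — R7, derive boot_ok.
Derived: bios_posted (round 1), no_display (round 1), ship_unit (round 3). log_uploaded never appears in any round.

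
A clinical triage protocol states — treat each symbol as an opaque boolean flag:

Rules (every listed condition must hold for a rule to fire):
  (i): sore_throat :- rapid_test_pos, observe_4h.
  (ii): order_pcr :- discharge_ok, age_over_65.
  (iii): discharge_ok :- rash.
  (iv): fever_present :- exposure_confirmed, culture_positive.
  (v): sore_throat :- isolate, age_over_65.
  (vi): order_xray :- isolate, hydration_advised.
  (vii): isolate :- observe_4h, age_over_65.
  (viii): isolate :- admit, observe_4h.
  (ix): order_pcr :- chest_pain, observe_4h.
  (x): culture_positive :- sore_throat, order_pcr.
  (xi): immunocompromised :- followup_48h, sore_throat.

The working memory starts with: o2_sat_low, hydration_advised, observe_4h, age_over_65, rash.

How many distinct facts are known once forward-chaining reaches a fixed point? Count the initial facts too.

Round 1: (iii) [discharge_ok :- rash.]; (vii) [isolate :- observe_4h, age_over_65.]. New: discharge_ok, isolate.
Round 2: (ii) [order_pcr :- discharge_ok, age_over_65.]; (v) [sore_throat :- isolate, age_over_65.]; (vi) [order_xray :- isolate, hydration_advised.]. New: order_pcr, sore_throat, order_xray.
Round 3: (x) [culture_positive :- sore_throat, order_pcr.]. New: culture_positive.
Closure: {age_over_65, culture_positive, discharge_ok, hydration_advised, isolate, o2_sat_low, observe_4h, order_pcr, order_xray, rash, sore_throat} — 11 facts.

11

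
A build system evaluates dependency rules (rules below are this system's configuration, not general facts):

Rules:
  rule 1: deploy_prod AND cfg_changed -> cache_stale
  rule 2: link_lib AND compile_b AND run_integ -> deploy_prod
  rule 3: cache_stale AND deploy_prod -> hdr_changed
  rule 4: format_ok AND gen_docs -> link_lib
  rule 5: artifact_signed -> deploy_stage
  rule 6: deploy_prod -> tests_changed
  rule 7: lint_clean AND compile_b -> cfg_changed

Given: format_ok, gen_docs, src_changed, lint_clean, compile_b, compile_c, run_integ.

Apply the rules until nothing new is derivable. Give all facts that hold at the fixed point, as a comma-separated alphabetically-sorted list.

cache_stale, cfg_changed, compile_b, compile_c, deploy_prod, format_ok, gen_docs, hdr_changed, link_lib, lint_clean, run_integ, src_changed, tests_changed

Round 1 — rule 4, rule 7, derive link_lib, cfg_changed.
Round 2 — rule 2, derive deploy_prod.
Round 3 — rule 1, rule 6, derive cache_stale, tests_changed.
Round 4 — rule 3, derive hdr_changed.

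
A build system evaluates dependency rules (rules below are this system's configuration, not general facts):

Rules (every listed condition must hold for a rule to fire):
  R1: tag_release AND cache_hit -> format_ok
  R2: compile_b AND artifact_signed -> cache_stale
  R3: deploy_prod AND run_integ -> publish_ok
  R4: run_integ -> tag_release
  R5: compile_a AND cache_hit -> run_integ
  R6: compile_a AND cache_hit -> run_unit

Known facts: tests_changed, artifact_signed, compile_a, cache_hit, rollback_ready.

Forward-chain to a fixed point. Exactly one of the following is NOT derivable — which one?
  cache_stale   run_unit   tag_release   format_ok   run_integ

[1] R5 [compile_a AND cache_hit -> run_integ]; R6 [compile_a AND cache_hit -> run_unit]. ⇒ new: run_integ, run_unit.
[2] R4 [run_integ -> tag_release]. ⇒ new: tag_release.
[3] R1 [tag_release AND cache_hit -> format_ok]. ⇒ new: format_ok.
Derived: format_ok (round 3), run_integ (round 1), run_unit (round 1), tag_release (round 2). cache_stale never appears in any round.

cache_stale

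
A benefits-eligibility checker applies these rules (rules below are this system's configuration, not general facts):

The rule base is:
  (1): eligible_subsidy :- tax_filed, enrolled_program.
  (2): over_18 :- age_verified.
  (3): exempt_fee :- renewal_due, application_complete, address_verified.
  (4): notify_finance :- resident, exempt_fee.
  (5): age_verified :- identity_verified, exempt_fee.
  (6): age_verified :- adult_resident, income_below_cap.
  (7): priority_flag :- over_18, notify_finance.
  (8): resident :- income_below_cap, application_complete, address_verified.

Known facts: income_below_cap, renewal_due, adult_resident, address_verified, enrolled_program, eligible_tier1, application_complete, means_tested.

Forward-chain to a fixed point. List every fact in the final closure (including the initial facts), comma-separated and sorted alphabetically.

[1] (3) [exempt_fee :- renewal_due, application_complete, address_verified.]; (6) [age_verified :- adult_resident, income_below_cap.]; (8) [resident :- income_below_cap, application_complete, address_verified.]. ⇒ new: exempt_fee, age_verified, resident.
[2] (2) [over_18 :- age_verified.]; (4) [notify_finance :- resident, exempt_fee.]. ⇒ new: over_18, notify_finance.
[3] (7) [priority_flag :- over_18, notify_finance.]. ⇒ new: priority_flag.

address_verified, adult_resident, age_verified, application_complete, eligible_tier1, enrolled_program, exempt_fee, income_below_cap, means_tested, notify_finance, over_18, priority_flag, renewal_due, resident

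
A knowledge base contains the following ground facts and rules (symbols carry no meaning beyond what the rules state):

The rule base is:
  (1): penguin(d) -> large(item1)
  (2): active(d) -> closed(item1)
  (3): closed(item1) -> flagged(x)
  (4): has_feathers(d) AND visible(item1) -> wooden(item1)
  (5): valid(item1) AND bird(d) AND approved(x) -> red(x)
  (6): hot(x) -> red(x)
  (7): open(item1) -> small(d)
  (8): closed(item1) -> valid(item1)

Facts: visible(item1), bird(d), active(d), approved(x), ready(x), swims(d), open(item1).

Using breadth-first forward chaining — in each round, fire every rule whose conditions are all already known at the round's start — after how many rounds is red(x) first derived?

[1] (2) [active(d) -> closed(item1)]; (7) [open(item1) -> small(d)]. ⇒ new: closed(item1), small(d).
[2] (3) [closed(item1) -> flagged(x)]; (8) [closed(item1) -> valid(item1)]. ⇒ new: flagged(x), valid(item1).
[3] (5) [valid(item1) AND bird(d) AND approved(x) -> red(x)]. ⇒ new: red(x).
red(x) first appears in round 3.

3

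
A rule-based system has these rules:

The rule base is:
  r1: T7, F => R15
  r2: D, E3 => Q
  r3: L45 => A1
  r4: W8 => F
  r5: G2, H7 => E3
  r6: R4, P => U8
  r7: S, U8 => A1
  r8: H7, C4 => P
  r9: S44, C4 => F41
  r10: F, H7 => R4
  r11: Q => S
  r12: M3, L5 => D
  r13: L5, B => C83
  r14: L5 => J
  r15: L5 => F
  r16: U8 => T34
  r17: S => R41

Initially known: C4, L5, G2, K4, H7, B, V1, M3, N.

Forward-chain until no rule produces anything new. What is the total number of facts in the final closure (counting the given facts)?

22

Round 1 fires r5, r8, r12, r13, r14, r15, giving E3, P, D, C83, J, F.
Round 2 fires r2, r10, giving Q, R4.
Round 3 fires r6, r11, giving U8, S.
Round 4 fires r7, r16, r17, giving A1, T34, R41.
Closure: {A1, B, C4, C83, D, E3, F, G2, H7, J, K4, L5, M3, N, P, Q, R4, R41, S, T34, U8, V1} — 22 facts.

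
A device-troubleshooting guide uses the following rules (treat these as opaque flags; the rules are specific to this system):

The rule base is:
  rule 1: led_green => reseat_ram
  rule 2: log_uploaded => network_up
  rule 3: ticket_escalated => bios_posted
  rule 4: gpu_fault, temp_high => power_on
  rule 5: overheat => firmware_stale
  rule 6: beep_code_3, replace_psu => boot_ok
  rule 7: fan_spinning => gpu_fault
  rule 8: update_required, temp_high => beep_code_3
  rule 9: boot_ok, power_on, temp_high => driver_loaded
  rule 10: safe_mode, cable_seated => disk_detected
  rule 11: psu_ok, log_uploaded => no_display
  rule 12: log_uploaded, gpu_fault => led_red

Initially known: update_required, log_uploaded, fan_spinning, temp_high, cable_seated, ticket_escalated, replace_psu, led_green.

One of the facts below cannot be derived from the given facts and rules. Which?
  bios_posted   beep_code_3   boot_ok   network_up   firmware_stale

[1] rule 1 [led_green => reseat_ram]; rule 2 [log_uploaded => network_up]; rule 3 [ticket_escalated => bios_posted]; rule 7 [fan_spinning => gpu_fault]; rule 8 [update_required, temp_high => beep_code_3]. ⇒ new: reseat_ram, network_up, bios_posted, gpu_fault, beep_code_3.
[2] rule 4 [gpu_fault, temp_high => power_on]; rule 6 [beep_code_3, replace_psu => boot_ok]; rule 12 [log_uploaded, gpu_fault => led_red]. ⇒ new: power_on, boot_ok, led_red.
[3] rule 9 [boot_ok, power_on, temp_high => driver_loaded]. ⇒ new: driver_loaded.
Derived: beep_code_3 (round 1), bios_posted (round 1), network_up (round 1), boot_ok (round 2). firmware_stale never appears in any round.

firmware_stale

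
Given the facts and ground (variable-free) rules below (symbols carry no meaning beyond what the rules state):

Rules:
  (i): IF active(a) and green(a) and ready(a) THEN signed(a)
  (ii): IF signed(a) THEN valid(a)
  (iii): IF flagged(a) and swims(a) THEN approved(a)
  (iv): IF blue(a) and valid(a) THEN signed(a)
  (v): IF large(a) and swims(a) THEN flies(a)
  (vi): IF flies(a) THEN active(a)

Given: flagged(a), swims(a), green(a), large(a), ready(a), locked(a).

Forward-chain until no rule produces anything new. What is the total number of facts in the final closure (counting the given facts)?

11

Round 1 — (iii), (v), derive approved(a), flies(a).
Round 2 — (vi), derive active(a).
Round 3 — (i), derive signed(a).
Round 4 — (ii), derive valid(a).
Closure: {active(a), approved(a), flagged(a), flies(a), green(a), large(a), locked(a), ready(a), signed(a), swims(a), valid(a)} — 11 facts.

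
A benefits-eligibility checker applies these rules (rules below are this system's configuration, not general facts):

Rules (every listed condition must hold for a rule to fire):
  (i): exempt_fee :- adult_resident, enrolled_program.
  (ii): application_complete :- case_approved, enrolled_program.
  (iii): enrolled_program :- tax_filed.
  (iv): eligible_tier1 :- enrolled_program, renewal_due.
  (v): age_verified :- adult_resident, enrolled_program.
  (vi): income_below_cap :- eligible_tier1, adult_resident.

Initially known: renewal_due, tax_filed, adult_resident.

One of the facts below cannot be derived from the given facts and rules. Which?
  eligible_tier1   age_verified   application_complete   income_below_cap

Round 1 — (iii), derive enrolled_program.
Round 2 — (i), (iv), (v), derive exempt_fee, eligible_tier1, age_verified.
Round 3 — (vi), derive income_below_cap.
Derived: income_below_cap (round 3), eligible_tier1 (round 2), age_verified (round 2). application_complete never appears in any round.

application_complete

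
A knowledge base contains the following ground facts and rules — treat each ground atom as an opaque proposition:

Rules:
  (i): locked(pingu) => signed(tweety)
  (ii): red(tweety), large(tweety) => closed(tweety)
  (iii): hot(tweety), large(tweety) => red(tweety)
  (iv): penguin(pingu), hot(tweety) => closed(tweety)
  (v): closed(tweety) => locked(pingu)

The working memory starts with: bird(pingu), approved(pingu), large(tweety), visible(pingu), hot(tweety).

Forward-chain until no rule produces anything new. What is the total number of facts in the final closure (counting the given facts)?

9

Round 1: (iii) [hot(tweety), large(tweety) => red(tweety)]. New: red(tweety).
Round 2: (ii) [red(tweety), large(tweety) => closed(tweety)]. New: closed(tweety).
Round 3: (v) [closed(tweety) => locked(pingu)]. New: locked(pingu).
Round 4: (i) [locked(pingu) => signed(tweety)]. New: signed(tweety).
Closure: {approved(pingu), bird(pingu), closed(tweety), hot(tweety), large(tweety), locked(pingu), red(tweety), signed(tweety), visible(pingu)} — 9 facts.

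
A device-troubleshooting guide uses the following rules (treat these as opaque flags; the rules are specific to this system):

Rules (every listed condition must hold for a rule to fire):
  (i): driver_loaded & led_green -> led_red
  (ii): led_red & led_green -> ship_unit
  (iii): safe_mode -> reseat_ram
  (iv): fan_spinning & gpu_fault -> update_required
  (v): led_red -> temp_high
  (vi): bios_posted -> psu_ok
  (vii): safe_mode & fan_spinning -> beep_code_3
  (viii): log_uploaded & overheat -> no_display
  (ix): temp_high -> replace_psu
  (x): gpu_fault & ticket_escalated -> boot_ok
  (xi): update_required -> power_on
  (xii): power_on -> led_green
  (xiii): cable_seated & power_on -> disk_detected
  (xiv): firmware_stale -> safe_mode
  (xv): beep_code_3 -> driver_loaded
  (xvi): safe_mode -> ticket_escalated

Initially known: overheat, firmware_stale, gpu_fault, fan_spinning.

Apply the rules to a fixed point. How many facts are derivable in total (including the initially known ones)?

17

Round 1 fires (iv), (xiv), giving update_required, safe_mode.
Round 2 fires (iii), (vii), (xi), (xvi), giving reseat_ram, beep_code_3, power_on, ticket_escalated.
Round 3 fires (x), (xii), (xv), giving boot_ok, led_green, driver_loaded.
Round 4 fires (i), giving led_red.
Round 5 fires (ii), (v), giving ship_unit, temp_high.
Round 6 fires (ix), giving replace_psu.
Closure: {beep_code_3, boot_ok, driver_loaded, fan_spinning, firmware_stale, gpu_fault, led_green, led_red, overheat, power_on, replace_psu, reseat_ram, safe_mode, ship_unit, temp_high, ticket_escalated, update_required} — 17 facts.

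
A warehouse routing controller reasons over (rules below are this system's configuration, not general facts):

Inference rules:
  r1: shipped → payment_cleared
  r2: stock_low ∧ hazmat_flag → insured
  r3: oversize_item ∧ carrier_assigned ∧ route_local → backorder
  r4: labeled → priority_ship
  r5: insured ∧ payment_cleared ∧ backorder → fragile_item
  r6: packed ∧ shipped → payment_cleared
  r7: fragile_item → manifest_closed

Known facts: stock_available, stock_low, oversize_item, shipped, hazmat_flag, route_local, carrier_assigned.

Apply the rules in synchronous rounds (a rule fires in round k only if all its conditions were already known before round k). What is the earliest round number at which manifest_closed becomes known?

Round 1: r1 [shipped → payment_cleared]; r2 [stock_low ∧ hazmat_flag → insured]; r3 [oversize_item ∧ carrier_assigned ∧ route_local → backorder]. New: payment_cleared, insured, backorder.
Round 2: r5 [insured ∧ payment_cleared ∧ backorder → fragile_item]. New: fragile_item.
Round 3: r7 [fragile_item → manifest_closed]. New: manifest_closed.
manifest_closed first appears in round 3.

3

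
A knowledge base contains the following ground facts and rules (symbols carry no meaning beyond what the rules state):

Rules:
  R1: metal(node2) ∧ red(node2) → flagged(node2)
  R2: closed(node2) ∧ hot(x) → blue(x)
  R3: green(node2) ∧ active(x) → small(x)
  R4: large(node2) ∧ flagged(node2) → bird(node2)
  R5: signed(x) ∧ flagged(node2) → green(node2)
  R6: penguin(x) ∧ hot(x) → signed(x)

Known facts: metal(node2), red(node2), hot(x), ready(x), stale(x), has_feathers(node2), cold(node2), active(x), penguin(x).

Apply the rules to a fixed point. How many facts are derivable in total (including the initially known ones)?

Round 1 fires R1, R6, giving flagged(node2), signed(x).
Round 2 fires R5, giving green(node2).
Round 3 fires R3, giving small(x).
Closure: {active(x), cold(node2), flagged(node2), green(node2), has_feathers(node2), hot(x), metal(node2), penguin(x), ready(x), red(node2), signed(x), small(x), stale(x)} — 13 facts.

13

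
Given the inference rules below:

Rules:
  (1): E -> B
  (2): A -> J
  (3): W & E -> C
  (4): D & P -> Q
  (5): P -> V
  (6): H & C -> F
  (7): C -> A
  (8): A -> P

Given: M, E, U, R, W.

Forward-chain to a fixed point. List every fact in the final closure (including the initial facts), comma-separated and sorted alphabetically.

A, B, C, E, J, M, P, R, U, V, W

Round 1: (1) [E -> B]; (3) [W & E -> C]. Adds B, C.
Round 2: (7) [C -> A]. Adds A.
Round 3: (2) [A -> J]; (8) [A -> P]. Adds J, P.
Round 4: (5) [P -> V]. Adds V.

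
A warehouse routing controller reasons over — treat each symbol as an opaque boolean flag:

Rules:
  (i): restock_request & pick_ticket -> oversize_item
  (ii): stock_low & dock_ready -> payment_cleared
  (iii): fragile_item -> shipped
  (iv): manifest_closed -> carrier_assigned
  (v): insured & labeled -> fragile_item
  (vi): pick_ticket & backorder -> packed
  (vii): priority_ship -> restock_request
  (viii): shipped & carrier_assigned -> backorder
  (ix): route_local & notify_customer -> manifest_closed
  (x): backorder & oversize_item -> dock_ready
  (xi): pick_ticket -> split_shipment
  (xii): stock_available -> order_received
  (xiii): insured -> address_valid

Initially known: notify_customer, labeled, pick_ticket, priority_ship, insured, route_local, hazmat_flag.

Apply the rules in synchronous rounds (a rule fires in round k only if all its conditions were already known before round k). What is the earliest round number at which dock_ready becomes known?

Round 1: (v) [insured & labeled -> fragile_item]; (vii) [priority_ship -> restock_request]; (ix) [route_local & notify_customer -> manifest_closed]; (xi) [pick_ticket -> split_shipment]; (xiii) [insured -> address_valid]. New: fragile_item, restock_request, manifest_closed, split_shipment, address_valid.
Round 2: (i) [restock_request & pick_ticket -> oversize_item]; (iii) [fragile_item -> shipped]; (iv) [manifest_closed -> carrier_assigned]. New: oversize_item, shipped, carrier_assigned.
Round 3: (viii) [shipped & carrier_assigned -> backorder]. New: backorder.
Round 4: (vi) [pick_ticket & backorder -> packed]; (x) [backorder & oversize_item -> dock_ready]. New: packed, dock_ready.
dock_ready first appears in round 4.

4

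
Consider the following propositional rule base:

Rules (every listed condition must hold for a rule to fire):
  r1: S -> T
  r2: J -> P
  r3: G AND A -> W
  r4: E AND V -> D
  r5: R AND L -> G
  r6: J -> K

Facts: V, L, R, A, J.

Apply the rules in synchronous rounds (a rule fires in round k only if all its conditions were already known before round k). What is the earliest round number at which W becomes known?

2

Round 1: r2 [J -> P]; r5 [R AND L -> G]; r6 [J -> K]. New: P, G, K.
Round 2: r3 [G AND A -> W]. New: W.
W first appears in round 2.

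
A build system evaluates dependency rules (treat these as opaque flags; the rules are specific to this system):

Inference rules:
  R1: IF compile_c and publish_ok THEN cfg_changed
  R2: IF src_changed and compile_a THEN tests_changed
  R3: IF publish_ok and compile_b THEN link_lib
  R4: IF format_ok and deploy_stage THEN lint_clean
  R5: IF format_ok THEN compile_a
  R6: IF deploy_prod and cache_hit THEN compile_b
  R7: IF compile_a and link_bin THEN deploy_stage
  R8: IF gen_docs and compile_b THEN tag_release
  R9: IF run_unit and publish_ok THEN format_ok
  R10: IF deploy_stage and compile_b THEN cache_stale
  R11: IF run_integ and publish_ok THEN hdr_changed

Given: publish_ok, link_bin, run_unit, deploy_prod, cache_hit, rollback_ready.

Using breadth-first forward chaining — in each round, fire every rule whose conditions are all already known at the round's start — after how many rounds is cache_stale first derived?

Round 1 — R6, R9, derive compile_b, format_ok.
Round 2 — R3, R5, derive link_lib, compile_a.
Round 3 — R7, derive deploy_stage.
Round 4 — R4, R10, derive lint_clean, cache_stale.
cache_stale first appears in round 4.

4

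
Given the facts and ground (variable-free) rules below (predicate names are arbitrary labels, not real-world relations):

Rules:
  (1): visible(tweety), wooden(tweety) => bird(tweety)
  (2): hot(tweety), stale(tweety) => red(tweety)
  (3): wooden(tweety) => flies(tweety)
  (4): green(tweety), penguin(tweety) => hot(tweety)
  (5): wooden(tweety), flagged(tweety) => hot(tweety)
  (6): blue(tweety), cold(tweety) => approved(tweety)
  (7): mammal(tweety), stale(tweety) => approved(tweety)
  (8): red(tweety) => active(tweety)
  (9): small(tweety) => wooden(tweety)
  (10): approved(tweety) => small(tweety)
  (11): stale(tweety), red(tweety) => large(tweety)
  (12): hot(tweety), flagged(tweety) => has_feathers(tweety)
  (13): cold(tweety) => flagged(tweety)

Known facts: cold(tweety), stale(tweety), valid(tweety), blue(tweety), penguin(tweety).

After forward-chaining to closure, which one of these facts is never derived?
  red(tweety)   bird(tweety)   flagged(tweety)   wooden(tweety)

Round 1: (6) [blue(tweety), cold(tweety) => approved(tweety)]; (13) [cold(tweety) => flagged(tweety)]. Adds approved(tweety), flagged(tweety).
Round 2: (10) [approved(tweety) => small(tweety)]. Adds small(tweety).
Round 3: (9) [small(tweety) => wooden(tweety)]. Adds wooden(tweety).
Round 4: (3) [wooden(tweety) => flies(tweety)]; (5) [wooden(tweety), flagged(tweety) => hot(tweety)]. Adds flies(tweety), hot(tweety).
Round 5: (2) [hot(tweety), stale(tweety) => red(tweety)]; (12) [hot(tweety), flagged(tweety) => has_feathers(tweety)]. Adds red(tweety), has_feathers(tweety).
Round 6: (8) [red(tweety) => active(tweety)]; (11) [stale(tweety), red(tweety) => large(tweety)]. Adds active(tweety), large(tweety).
Derived: wooden(tweety) (round 3), flagged(tweety) (round 1), red(tweety) (round 5). bird(tweety) never appears in any round.

bird(tweety)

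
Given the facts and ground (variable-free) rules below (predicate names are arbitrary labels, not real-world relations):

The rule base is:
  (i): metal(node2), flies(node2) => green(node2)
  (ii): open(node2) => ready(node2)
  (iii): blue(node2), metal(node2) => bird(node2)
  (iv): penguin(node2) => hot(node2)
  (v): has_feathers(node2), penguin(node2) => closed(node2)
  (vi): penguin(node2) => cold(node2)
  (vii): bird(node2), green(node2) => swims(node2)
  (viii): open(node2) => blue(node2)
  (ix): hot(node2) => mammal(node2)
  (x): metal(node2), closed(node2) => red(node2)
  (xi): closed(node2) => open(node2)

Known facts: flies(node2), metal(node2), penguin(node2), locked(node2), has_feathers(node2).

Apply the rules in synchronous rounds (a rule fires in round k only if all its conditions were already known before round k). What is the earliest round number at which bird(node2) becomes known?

Round 1 — (i), (iv), (v), (vi), derive green(node2), hot(node2), closed(node2), cold(node2).
Round 2 — (ix), (x), (xi), derive mammal(node2), red(node2), open(node2).
Round 3 — (ii), (viii), derive ready(node2), blue(node2).
Round 4 — (iii), derive bird(node2).
bird(node2) first appears in round 4.

4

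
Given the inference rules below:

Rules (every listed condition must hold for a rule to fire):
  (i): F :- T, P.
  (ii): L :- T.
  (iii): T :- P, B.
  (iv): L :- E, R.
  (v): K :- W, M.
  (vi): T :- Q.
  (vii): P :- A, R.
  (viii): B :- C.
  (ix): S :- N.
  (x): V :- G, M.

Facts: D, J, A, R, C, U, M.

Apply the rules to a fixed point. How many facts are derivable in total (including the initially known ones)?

12

[1] (vii) [P :- A, R.]; (viii) [B :- C.]. ⇒ new: P, B.
[2] (iii) [T :- P, B.]. ⇒ new: T.
[3] (i) [F :- T, P.]; (ii) [L :- T.]. ⇒ new: F, L.
Closure: {A, B, C, D, F, J, L, M, P, R, T, U} — 12 facts.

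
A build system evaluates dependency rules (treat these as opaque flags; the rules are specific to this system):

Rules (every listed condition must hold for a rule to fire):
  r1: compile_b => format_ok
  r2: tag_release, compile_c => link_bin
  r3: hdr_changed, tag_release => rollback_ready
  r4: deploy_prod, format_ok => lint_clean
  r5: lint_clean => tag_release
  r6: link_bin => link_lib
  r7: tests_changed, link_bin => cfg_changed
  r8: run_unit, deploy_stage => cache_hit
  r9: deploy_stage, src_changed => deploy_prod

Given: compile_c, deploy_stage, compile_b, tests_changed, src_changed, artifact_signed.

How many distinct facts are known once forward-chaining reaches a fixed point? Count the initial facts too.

13

Round 1: r1 [compile_b => format_ok]; r9 [deploy_stage, src_changed => deploy_prod]. New: format_ok, deploy_prod.
Round 2: r4 [deploy_prod, format_ok => lint_clean]. New: lint_clean.
Round 3: r5 [lint_clean => tag_release]. New: tag_release.
Round 4: r2 [tag_release, compile_c => link_bin]. New: link_bin.
Round 5: r6 [link_bin => link_lib]; r7 [tests_changed, link_bin => cfg_changed]. New: link_lib, cfg_changed.
Closure: {artifact_signed, cfg_changed, compile_b, compile_c, deploy_prod, deploy_stage, format_ok, link_bin, link_lib, lint_clean, src_changed, tag_release, tests_changed} — 13 facts.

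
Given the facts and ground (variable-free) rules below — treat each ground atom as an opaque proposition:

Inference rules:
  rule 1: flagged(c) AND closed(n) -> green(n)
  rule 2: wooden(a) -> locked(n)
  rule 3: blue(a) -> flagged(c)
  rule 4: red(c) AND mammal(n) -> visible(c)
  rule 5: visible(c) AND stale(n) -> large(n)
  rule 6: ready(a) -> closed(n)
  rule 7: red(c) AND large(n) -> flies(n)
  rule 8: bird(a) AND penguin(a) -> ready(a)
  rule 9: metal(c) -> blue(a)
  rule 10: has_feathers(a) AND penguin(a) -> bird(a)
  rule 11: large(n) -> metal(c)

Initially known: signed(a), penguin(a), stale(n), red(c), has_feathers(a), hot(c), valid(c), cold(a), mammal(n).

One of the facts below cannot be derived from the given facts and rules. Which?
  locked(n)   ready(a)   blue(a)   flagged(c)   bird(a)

locked(n)

Round 1 — rule 4, rule 10, derive visible(c), bird(a).
Round 2 — rule 5, rule 8, derive large(n), ready(a).
Round 3 — rule 6, rule 7, rule 11, derive closed(n), flies(n), metal(c).
Round 4 — rule 9, derive blue(a).
Round 5 — rule 3, derive flagged(c).
Round 6 — rule 1, derive green(n).
Derived: flagged(c) (round 5), blue(a) (round 4), ready(a) (round 2), bird(a) (round 1). locked(n) never appears in any round.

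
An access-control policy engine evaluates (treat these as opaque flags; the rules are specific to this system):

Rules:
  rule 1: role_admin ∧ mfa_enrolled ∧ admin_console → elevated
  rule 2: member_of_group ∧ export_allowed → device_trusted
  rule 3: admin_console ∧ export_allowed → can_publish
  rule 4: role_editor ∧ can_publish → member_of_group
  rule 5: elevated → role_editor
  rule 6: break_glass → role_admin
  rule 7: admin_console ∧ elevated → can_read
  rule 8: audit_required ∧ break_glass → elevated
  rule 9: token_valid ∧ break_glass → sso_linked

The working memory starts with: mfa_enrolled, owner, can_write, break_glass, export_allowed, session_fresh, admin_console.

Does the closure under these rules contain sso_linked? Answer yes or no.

no

Round 1 — rule 3, rule 6, derive can_publish, role_admin.
Round 2 — rule 1, derive elevated.
Round 3 — rule 5, rule 7, derive role_editor, can_read.
Round 4 — rule 4, derive member_of_group.
Round 5 — rule 2, derive device_trusted.
Fixed point reached. sso_linked is concluded only by rule 9; rule 9 needs token_valid (never derived).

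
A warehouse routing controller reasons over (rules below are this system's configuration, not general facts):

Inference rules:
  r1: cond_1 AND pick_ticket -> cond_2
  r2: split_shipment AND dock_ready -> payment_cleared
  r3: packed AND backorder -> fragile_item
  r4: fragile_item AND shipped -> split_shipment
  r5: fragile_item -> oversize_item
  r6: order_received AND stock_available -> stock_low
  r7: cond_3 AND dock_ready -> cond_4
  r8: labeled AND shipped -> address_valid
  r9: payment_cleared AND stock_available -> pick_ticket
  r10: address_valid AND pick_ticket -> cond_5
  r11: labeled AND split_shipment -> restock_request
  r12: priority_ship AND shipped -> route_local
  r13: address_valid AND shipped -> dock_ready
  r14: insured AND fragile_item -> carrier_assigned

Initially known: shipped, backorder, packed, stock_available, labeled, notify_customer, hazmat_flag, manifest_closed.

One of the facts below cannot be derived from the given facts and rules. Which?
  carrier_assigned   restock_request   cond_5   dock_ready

carrier_assigned

[1] r3 [packed AND backorder -> fragile_item]; r8 [labeled AND shipped -> address_valid]. ⇒ new: fragile_item, address_valid.
[2] r4 [fragile_item AND shipped -> split_shipment]; r5 [fragile_item -> oversize_item]; r13 [address_valid AND shipped -> dock_ready]. ⇒ new: split_shipment, oversize_item, dock_ready.
[3] r2 [split_shipment AND dock_ready -> payment_cleared]; r11 [labeled AND split_shipment -> restock_request]. ⇒ new: payment_cleared, restock_request.
[4] r9 [payment_cleared AND stock_available -> pick_ticket]. ⇒ new: pick_ticket.
[5] r10 [address_valid AND pick_ticket -> cond_5]. ⇒ new: cond_5.
Derived: cond_5 (round 5), restock_request (round 3), dock_ready (round 2). carrier_assigned never appears in any round.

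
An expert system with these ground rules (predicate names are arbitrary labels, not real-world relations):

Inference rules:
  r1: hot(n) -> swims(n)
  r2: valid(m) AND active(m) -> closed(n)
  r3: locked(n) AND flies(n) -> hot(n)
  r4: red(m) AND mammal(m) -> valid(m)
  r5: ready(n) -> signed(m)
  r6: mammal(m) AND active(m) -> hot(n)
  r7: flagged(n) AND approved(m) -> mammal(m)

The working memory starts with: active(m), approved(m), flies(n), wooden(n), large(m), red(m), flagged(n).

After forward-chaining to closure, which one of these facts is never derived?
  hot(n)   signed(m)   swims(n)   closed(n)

signed(m)

Round 1: r7 [flagged(n) AND approved(m) -> mammal(m)]. New: mammal(m).
Round 2: r4 [red(m) AND mammal(m) -> valid(m)]; r6 [mammal(m) AND active(m) -> hot(n)]. New: valid(m), hot(n).
Round 3: r1 [hot(n) -> swims(n)]; r2 [valid(m) AND active(m) -> closed(n)]. New: swims(n), closed(n).
Derived: hot(n) (round 2), swims(n) (round 3), closed(n) (round 3). signed(m) never appears in any round.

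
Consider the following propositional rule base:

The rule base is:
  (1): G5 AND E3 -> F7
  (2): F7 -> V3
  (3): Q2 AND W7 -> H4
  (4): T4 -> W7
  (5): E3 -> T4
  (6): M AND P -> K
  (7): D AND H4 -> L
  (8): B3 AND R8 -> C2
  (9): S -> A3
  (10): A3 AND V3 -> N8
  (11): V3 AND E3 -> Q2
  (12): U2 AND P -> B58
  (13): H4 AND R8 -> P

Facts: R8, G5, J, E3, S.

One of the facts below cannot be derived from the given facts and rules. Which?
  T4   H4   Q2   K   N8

Round 1 fires (1), (5), (9), giving F7, T4, A3.
Round 2 fires (2), (4), giving V3, W7.
Round 3 fires (10), (11), giving N8, Q2.
Round 4 fires (3), giving H4.
Round 5 fires (13), giving P.
Derived: T4 (round 1), H4 (round 4), N8 (round 3), Q2 (round 3). K never appears in any round.

K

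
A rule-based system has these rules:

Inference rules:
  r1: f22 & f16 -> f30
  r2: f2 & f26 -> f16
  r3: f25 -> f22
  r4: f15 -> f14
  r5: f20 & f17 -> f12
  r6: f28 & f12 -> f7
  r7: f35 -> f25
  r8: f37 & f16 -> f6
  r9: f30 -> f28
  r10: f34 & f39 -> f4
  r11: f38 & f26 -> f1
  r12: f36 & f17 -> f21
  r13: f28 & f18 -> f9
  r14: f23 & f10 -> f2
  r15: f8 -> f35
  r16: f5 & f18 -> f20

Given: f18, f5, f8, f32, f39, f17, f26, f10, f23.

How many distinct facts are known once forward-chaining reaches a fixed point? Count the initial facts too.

20

Round 1: r14 [f23 & f10 -> f2]; r15 [f8 -> f35]; r16 [f5 & f18 -> f20]. New: f2, f35, f20.
Round 2: r2 [f2 & f26 -> f16]; r5 [f20 & f17 -> f12]; r7 [f35 -> f25]. New: f16, f12, f25.
Round 3: r3 [f25 -> f22]. New: f22.
Round 4: r1 [f22 & f16 -> f30]. New: f30.
Round 5: r9 [f30 -> f28]. New: f28.
Round 6: r6 [f28 & f12 -> f7]; r13 [f28 & f18 -> f9]. New: f7, f9.
Closure: {f10, f12, f16, f17, f18, f2, f20, f22, f23, f25, f26, f28, f30, f32, f35, f39, f5, f7, f8, f9} — 20 facts.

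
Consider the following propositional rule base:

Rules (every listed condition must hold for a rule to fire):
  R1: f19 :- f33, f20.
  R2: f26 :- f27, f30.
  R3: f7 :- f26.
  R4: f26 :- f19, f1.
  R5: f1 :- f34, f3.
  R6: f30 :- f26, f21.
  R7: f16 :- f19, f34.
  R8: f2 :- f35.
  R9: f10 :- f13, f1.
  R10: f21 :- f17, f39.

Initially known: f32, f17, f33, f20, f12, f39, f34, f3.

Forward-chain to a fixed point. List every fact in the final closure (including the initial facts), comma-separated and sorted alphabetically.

[1] R1 [f19 :- f33, f20.]; R5 [f1 :- f34, f3.]; R10 [f21 :- f17, f39.]. ⇒ new: f19, f1, f21.
[2] R4 [f26 :- f19, f1.]; R7 [f16 :- f19, f34.]. ⇒ new: f26, f16.
[3] R3 [f7 :- f26.]; R6 [f30 :- f26, f21.]. ⇒ new: f7, f30.

f1, f12, f16, f17, f19, f20, f21, f26, f3, f30, f32, f33, f34, f39, f7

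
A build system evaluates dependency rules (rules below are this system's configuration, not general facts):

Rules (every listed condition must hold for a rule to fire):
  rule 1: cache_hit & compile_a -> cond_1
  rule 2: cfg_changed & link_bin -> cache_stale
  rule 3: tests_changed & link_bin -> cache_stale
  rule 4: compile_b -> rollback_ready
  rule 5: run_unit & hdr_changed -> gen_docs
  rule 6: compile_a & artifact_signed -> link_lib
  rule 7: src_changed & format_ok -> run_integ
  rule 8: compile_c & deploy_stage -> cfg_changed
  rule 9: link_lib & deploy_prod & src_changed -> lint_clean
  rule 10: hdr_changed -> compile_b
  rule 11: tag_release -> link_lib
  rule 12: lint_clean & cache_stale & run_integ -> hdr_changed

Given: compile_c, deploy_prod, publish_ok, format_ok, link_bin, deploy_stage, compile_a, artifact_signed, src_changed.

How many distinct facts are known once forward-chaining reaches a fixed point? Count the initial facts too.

Round 1 — rule 6, rule 7, rule 8, derive link_lib, run_integ, cfg_changed.
Round 2 — rule 2, rule 9, derive cache_stale, lint_clean.
Round 3 — rule 12, derive hdr_changed.
Round 4 — rule 10, derive compile_b.
Round 5 — rule 4, derive rollback_ready.
Closure: {artifact_signed, cache_stale, cfg_changed, compile_a, compile_b, compile_c, deploy_prod, deploy_stage, format_ok, hdr_changed, link_bin, link_lib, lint_clean, publish_ok, rollback_ready, run_integ, src_changed} — 17 facts.

17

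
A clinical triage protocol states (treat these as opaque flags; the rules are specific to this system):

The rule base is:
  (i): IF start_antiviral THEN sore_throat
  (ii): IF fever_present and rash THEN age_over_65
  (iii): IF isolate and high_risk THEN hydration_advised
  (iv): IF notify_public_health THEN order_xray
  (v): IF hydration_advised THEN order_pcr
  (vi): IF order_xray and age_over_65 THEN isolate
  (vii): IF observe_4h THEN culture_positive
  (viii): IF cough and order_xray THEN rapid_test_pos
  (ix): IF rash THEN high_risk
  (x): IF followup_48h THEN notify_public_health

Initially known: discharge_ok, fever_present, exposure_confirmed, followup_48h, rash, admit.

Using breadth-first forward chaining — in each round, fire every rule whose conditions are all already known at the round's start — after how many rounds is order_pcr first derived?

Round 1: (ii) [IF fever_present and rash THEN age_over_65]; (ix) [IF rash THEN high_risk]; (x) [IF followup_48h THEN notify_public_health]. Adds age_over_65, high_risk, notify_public_health.
Round 2: (iv) [IF notify_public_health THEN order_xray]. Adds order_xray.
Round 3: (vi) [IF order_xray and age_over_65 THEN isolate]. Adds isolate.
Round 4: (iii) [IF isolate and high_risk THEN hydration_advised]. Adds hydration_advised.
Round 5: (v) [IF hydration_advised THEN order_pcr]. Adds order_pcr.
order_pcr first appears in round 5.

5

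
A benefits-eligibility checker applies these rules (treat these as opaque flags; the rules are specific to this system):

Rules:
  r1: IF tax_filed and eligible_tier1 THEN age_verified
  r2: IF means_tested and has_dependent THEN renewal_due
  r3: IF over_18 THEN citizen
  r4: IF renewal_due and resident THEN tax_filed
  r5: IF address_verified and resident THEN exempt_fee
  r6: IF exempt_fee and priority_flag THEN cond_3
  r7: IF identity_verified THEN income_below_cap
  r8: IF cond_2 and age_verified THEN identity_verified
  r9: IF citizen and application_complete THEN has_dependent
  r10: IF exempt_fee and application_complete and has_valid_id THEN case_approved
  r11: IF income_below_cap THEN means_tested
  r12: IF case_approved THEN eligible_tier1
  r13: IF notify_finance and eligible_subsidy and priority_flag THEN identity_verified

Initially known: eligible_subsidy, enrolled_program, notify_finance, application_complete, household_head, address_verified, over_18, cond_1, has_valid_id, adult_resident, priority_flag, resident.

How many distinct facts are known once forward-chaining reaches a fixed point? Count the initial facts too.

Round 1: r3 [IF over_18 THEN citizen]; r5 [IF address_verified and resident THEN exempt_fee]; r13 [IF notify_finance and eligible_subsidy and priority_flag THEN identity_verified]. Adds citizen, exempt_fee, identity_verified.
Round 2: r6 [IF exempt_fee and priority_flag THEN cond_3]; r7 [IF identity_verified THEN income_below_cap]; r9 [IF citizen and application_complete THEN has_dependent]; r10 [IF exempt_fee and application_complete and has_valid_id THEN case_approved]. Adds cond_3, income_below_cap, has_dependent, case_approved.
Round 3: r11 [IF income_below_cap THEN means_tested]; r12 [IF case_approved THEN eligible_tier1]. Adds means_tested, eligible_tier1.
Round 4: r2 [IF means_tested and has_dependent THEN renewal_due]. Adds renewal_due.
Round 5: r4 [IF renewal_due and resident THEN tax_filed]. Adds tax_filed.
Round 6: r1 [IF tax_filed and eligible_tier1 THEN age_verified]. Adds age_verified.
Closure: {address_verified, adult_resident, age_verified, application_complete, case_approved, citizen, cond_1, cond_3, eligible_subsidy, eligible_tier1, enrolled_program, exempt_fee, has_dependent, has_valid_id, household_head, identity_verified, income_below_cap, means_tested, notify_finance, over_18, priority_flag, renewal_due, resident, tax_filed} — 24 facts.

24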